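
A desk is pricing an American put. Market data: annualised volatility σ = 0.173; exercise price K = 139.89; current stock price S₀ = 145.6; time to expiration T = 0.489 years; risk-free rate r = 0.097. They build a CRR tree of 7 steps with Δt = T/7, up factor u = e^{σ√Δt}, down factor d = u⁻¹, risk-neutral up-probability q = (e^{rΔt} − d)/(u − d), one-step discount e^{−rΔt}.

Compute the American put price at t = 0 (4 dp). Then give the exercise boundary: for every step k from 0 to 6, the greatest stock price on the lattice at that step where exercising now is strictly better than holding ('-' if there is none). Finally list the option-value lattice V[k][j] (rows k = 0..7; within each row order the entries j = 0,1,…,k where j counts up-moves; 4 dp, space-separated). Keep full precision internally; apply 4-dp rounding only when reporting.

Δt=0.06986, u=1.04679, d=0.95530, q=0.56289, disc=e^(-rΔt)=0.99325
k=7 terminal: V=max(K-S,0) → 34.1705 24.0466 12.9533 0.7976 0.0000 0.0000 0.0000 0.0000
k=6: j=0 S=110.6658 intr=29.2242 cont=28.2795 V=29.2242[EX]; j=1 S=121.2633 intr=18.6267 cont=17.6820 V=18.6267[EX]; j=2 S=132.8756 intr=7.0144 cont=6.0697 V=7.0144[EX]; j=3 S=145.6000 intr=0.0000 cont=0.3463 V=0.3463[hold]; j=4 S=159.5429 intr=0.0000 cont=0.0000 V=0.0000[hold]; j=5 S=174.8209 intr=0.0000 cont=0.0000 V=0.0000[hold]; j=6 S=191.5620 intr=0.0000 cont=0.0000 V=0.0000[hold]  S*(6)=132.8756
k=5: j=0 S=115.8434 intr=24.0466 cont=23.1019 V=24.0466[EX]; j=1 S=126.9367 intr=12.9533 cont=12.0086 V=12.9533[EX]; j=2 S=139.0924 intr=0.7976 cont=3.2389 V=3.2389[hold]; j=3 S=152.4121 intr=0.0000 cont=0.1503 V=0.1503[hold]; j=4 S=167.0073 intr=0.0000 cont=0.0000 V=0.0000[hold]; j=5 S=183.0002 intr=0.0000 cont=0.0000 V=0.0000[hold]  S*(5)=126.9367
k=4: j=0 S=121.2633 intr=18.6267 cont=17.6820 V=18.6267[EX]; j=1 S=132.8756 intr=7.0144 cont=7.4346 V=7.4346[hold]; j=2 S=145.6000 intr=0.0000 cont=1.4902 V=1.4902[hold]; j=3 S=159.5429 intr=0.0000 cont=0.0653 V=0.0653[hold]; j=4 S=174.8209 intr=0.0000 cont=0.0000 V=0.0000[hold]  S*(4)=121.2633
k=3: j=0 S=126.9367 intr=12.9533 cont=12.2435 V=12.9533[EX]; j=1 S=139.0924 intr=0.7976 cont=4.0609 V=4.0609[hold]; j=2 S=152.4121 intr=0.0000 cont=0.6835 V=0.6835[hold]; j=3 S=167.0073 intr=0.0000 cont=0.0283 V=0.0283[hold]  S*(3)=126.9367
k=2: j=0 S=132.8756 intr=7.0144 cont=7.8942 V=7.8942[hold]; j=1 S=145.6000 intr=0.0000 cont=2.1452 V=2.1452[hold]; j=2 S=159.5429 intr=0.0000 cont=0.3126 V=0.3126[hold]  S*(2)=-
k=1: j=0 S=139.0924 intr=0.7976 cont=4.6267 V=4.6267[hold]; j=1 S=152.4121 intr=0.0000 cont=1.1061 V=1.1061[hold]  S*(1)=-
k=0: j=0 S=145.6000 intr=0.0000 cont=2.6271 V=2.6271[hold]  S*(0)=-

price = 2.6271
boundary = - - - 126.9367 121.2633 126.9367 132.8756
tree:
2.6271
4.6267 1.1061
7.8942 2.1452 0.3126
12.9533 4.0609 0.6835 0.0283
18.6267 7.4346 1.4902 0.0653 0.0000
24.0466 12.9533 3.2389 0.1503 0.0000 0.0000
29.2242 18.6267 7.0144 0.3463 0.0000 0.0000 0.0000
34.1705 24.0466 12.9533 0.7976 0.0000 0.0000 0.0000 0.0000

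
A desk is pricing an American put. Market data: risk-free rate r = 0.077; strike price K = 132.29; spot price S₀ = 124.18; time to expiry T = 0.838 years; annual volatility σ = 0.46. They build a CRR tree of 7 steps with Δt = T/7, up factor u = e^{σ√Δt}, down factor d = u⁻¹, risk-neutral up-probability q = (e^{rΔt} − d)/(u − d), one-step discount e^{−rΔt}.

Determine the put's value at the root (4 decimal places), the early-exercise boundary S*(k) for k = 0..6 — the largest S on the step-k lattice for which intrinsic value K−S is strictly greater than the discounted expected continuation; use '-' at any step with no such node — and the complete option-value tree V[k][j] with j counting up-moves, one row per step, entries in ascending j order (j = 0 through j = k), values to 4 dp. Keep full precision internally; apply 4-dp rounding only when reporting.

Δt=0.11971  u=1.17252  d=0.85286  q=0.48926  discount=0.99082
step 7 (expiry): payoffs max(K−S,0) = 91.5333 76.2572 55.2553 26.3817 0.0000 0.0000 0.0000 0.0000
step 6: (k=6,j=0): S=47.7882, (K−S)⁺=84.5018, hold=83.2879 ⇒ V=84.5018 exercise | (k=6,j=1): S=65.6999, (K−S)⁺=66.5901, hold=65.3763 ⇒ V=66.5901 exercise | (k=6,j=2): S=90.3250, (K−S)⁺=41.9650, hold=40.7511 ⇒ V=41.9650 exercise | (k=6,j=3): S=124.1800, (K−S)⁺=8.1100, hold=13.3505 ⇒ V=13.3505 continue | (k=6,j=4): S=170.7243, (K−S)⁺=0.0000, hold=0.0000 ⇒ V=0.0000 continue | (k=6,j=5): S=234.7140, (K−S)⁺=0.0000, hold=0.0000 ⇒ V=0.0000 continue | (k=6,j=6): S=322.6878, (K−S)⁺=0.0000, hold=0.0000 ⇒ V=0.0000 continue  boundary S*=90.3250
step 5: (k=5,j=0): S=56.0328, (K−S)⁺=76.2572, hold=75.0433 ⇒ V=76.2572 exercise | (k=5,j=1): S=77.0347, (K−S)⁺=55.2553, hold=54.0415 ⇒ V=55.2553 exercise | (k=5,j=2): S=105.9083, (K−S)⁺=26.3817, hold=27.7083 ⇒ V=27.7083 continue | (k=5,j=3): S=145.6041, (K−S)⁺=0.0000, hold=6.7560 ⇒ V=6.7560 continue | (k=5,j=4): S=200.1783, (K−S)⁺=0.0000, hold=0.0000 ⇒ V=0.0000 continue | (k=5,j=5): S=275.2078, (K−S)⁺=0.0000, hold=0.0000 ⇒ V=0.0000 continue  boundary S*=77.0347
step 4: (k=4,j=0): S=65.6999, (K−S)⁺=66.5901, hold=65.3763 ⇒ V=66.5901 exercise | (k=4,j=1): S=90.3250, (K−S)⁺=41.9650, hold=41.3942 ⇒ V=41.9650 exercise | (k=4,j=2): S=124.1800, (K−S)⁺=8.1100, hold=17.2969 ⇒ V=17.2969 continue | (k=4,j=3): S=170.7243, (K−S)⁺=0.0000, hold=3.4189 ⇒ V=3.4189 continue | (k=4,j=4): S=234.7140, (K−S)⁺=0.0000, hold=0.0000 ⇒ V=0.0000 continue  boundary S*=90.3250
step 3: (k=3,j=0): S=77.0347, (K−S)⁺=55.2553, hold=54.0415 ⇒ V=55.2553 exercise | (k=3,j=1): S=105.9083, (K−S)⁺=26.3817, hold=29.6215 ⇒ V=29.6215 continue | (k=3,j=2): S=145.6041, (K−S)⁺=0.0000, hold=10.4105 ⇒ V=10.4105 continue | (k=3,j=3): S=200.1783, (K−S)⁺=0.0000, hold=1.7301 ⇒ V=1.7301 continue  boundary S*=77.0347
step 2: (k=2,j=0): S=90.3250, (K−S)⁺=41.9650, hold=42.3217 ⇒ V=42.3217 continue | (k=2,j=1): S=124.1800, (K−S)⁺=8.1100, hold=20.0367 ⇒ V=20.0367 continue | (k=2,j=2): S=170.7243, (K−S)⁺=0.0000, hold=6.1069 ⇒ V=6.1069 continue  boundary S*=-
step 1: (k=1,j=0): S=105.9083, (K−S)⁺=26.3817, hold=31.1302 ⇒ V=31.1302 continue | (k=1,j=1): S=145.6041, (K−S)⁺=0.0000, hold=13.1001 ⇒ V=13.1001 continue  boundary S*=-
step 0: (k=0,j=0): S=124.1800, (K−S)⁺=8.1100, hold=22.1040 ⇒ V=22.1040 continue  boundary S*=-

price = 22.1040
boundary = - - - 77.0347 90.3250 77.0347 90.3250
tree:
22.1040
31.1302 13.1001
42.3217 20.0367 6.1069
55.2553 29.6215 10.4105 1.7301
66.5901 41.9650 17.2969 3.4189 0.0000
76.2572 55.2553 27.7083 6.7560 0.0000 0.0000
84.5018 66.5901 41.9650 13.3505 0.0000 0.0000 0.0000
91.5333 76.2572 55.2553 26.3817 0.0000 0.0000 0.0000 0.0000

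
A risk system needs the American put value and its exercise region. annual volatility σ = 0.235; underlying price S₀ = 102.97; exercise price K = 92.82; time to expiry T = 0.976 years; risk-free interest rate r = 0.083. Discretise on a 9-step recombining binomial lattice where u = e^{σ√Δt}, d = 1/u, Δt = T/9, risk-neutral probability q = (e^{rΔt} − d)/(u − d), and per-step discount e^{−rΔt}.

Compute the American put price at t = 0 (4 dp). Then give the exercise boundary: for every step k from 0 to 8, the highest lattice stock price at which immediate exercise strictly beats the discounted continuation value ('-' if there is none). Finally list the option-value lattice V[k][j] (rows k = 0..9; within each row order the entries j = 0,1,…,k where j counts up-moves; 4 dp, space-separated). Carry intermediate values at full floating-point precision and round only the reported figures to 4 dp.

price = 2.9021
boundary = - - - - 75.5570 69.9303 75.5570 81.6364 75.5570
tree:
2.9021
4.7468 1.3732
7.5513 2.4280 0.4941
11.6310 4.1890 0.9627 0.1017
17.2630 7.0096 1.8471 0.2226 0.0000
22.8897 11.2819 3.4734 0.4872 0.0000 0.0000
28.0973 17.2630 6.3561 1.0663 0.0000 0.0000 0.0000
32.9171 22.8897 11.1836 2.3341 0.0000 0.0000 0.0000 0.0000
37.3780 28.0973 17.2630 5.1092 0.0000 0.0000 0.0000 0.0000 0.0000
41.5067 32.9171 22.8897 11.1836 0.0000 0.0000 0.0000 0.0000 0.0000 0.0000

params: Δt=0.10844 u=1.08046 d=0.92553 q=0.53902 e^(-rΔt)=0.99104
t_9 payoffs: 41.5067 32.9171 22.8897 11.1836 0.0000 0.0000 0.0000 0.0000 0.0000 0.0000
t_8: node(8,0) S=55.4420 payoff=37.3780 vs cont=36.5463 → 37.3780 [stop]  node(8,1) S=64.7227 payoff=28.0973 vs cont=27.2656 → 28.0973 [stop]  node(8,2) S=75.5570 payoff=17.2630 vs cont=16.4313 → 17.2630 [stop]  node(8,3) S=88.2049 payoff=4.6151 vs cont=5.1092 → 5.1092 [wait]  node(8,4) S=102.9700 payoff=0.0000 vs cont=0.0000 → 0.0000 [wait]  node(8,5) S=120.2067 payoff=0.0000 vs cont=0.0000 → 0.0000 [wait]  node(8,6) S=140.3288 payoff=0.0000 vs cont=0.0000 → 0.0000 [wait]  node(8,7) S=163.8192 payoff=0.0000 vs cont=0.0000 → 0.0000 [wait]  node(8,8) S=191.2418 payoff=0.0000 vs cont=0.0000 → 0.0000 [wait]  ⇒ S*(8)=75.5570
t_7: node(7,0) S=59.9029 payoff=32.9171 vs cont=32.0854 → 32.9171 [stop]  node(7,1) S=69.9303 payoff=22.8897 vs cont=22.0579 → 22.8897 [stop]  node(7,2) S=81.6364 payoff=11.1836 vs cont=10.6159 → 11.1836 [stop]  node(7,3) S=95.3019 payoff=0.0000 vs cont=2.3341 → 2.3341 [wait]  node(7,4) S=111.2550 payoff=0.0000 vs cont=0.0000 → 0.0000 [wait]  node(7,5) S=129.8787 payoff=0.0000 vs cont=0.0000 → 0.0000 [wait]  node(7,6) S=151.6198 payoff=0.0000 vs cont=0.0000 → 0.0000 [wait]  node(7,7) S=177.0002 payoff=0.0000 vs cont=0.0000 → 0.0000 [wait]  ⇒ S*(7)=81.6364
t_6: node(6,0) S=64.7227 payoff=28.0973 vs cont=27.2656 → 28.0973 [stop]  node(6,1) S=75.5570 payoff=17.2630 vs cont=16.4313 → 17.2630 [stop]  node(6,2) S=88.2049 payoff=4.6151 vs cont=6.3561 → 6.3561 [wait]  node(6,3) S=102.9700 payoff=0.0000 vs cont=1.0663 → 1.0663 [wait]  node(6,4) S=120.2067 payoff=0.0000 vs cont=0.0000 → 0.0000 [wait]  node(6,5) S=140.3288 payoff=0.0000 vs cont=0.0000 → 0.0000 [wait]  node(6,6) S=163.8192 payoff=0.0000 vs cont=0.0000 → 0.0000 [wait]  ⇒ S*(6)=75.5570
t_5: node(5,0) S=69.9303 payoff=22.8897 vs cont=22.0579 → 22.8897 [stop]  node(5,1) S=81.6364 payoff=11.1836 vs cont=11.2819 → 11.2819 [wait]  node(5,2) S=95.3019 payoff=0.0000 vs cont=3.4734 → 3.4734 [wait]  node(5,3) S=111.2550 payoff=0.0000 vs cont=0.4872 → 0.4872 [wait]  node(5,4) S=129.8787 payoff=0.0000 vs cont=0.0000 → 0.0000 [wait]  node(5,5) S=151.6198 payoff=0.0000 vs cont=0.0000 → 0.0000 [wait]  ⇒ S*(5)=69.9303
t_4: node(4,0) S=75.5570 payoff=17.2630 vs cont=16.4838 → 17.2630 [stop]  node(4,1) S=88.2049 payoff=4.6151 vs cont=7.0096 → 7.0096 [wait]  node(4,2) S=102.9700 payoff=0.0000 vs cont=1.8471 → 1.8471 [wait]  node(4,3) S=120.2067 payoff=0.0000 vs cont=0.2226 → 0.2226 [wait]  node(4,4) S=140.3288 payoff=0.0000 vs cont=0.0000 → 0.0000 [wait]  ⇒ S*(4)=75.5570
t_3: node(3,0) S=81.6364 payoff=11.1836 vs cont=11.6310 → 11.6310 [wait]  node(3,1) S=95.3019 payoff=0.0000 vs cont=4.1890 → 4.1890 [wait]  node(3,2) S=111.2550 payoff=0.0000 vs cont=0.9627 → 0.9627 [wait]  node(3,3) S=129.8787 payoff=0.0000 vs cont=0.1017 → 0.1017 [wait]  ⇒ S*(3)=-
t_2: node(2,0) S=88.2049 payoff=4.6151 vs cont=7.5513 → 7.5513 [wait]  node(2,1) S=102.9700 payoff=0.0000 vs cont=2.4280 → 2.4280 [wait]  node(2,2) S=120.2067 payoff=0.0000 vs cont=0.4941 → 0.4941 [wait]  ⇒ S*(2)=-
t_1: node(1,0) S=95.3019 payoff=0.0000 vs cont=4.7468 → 4.7468 [wait]  node(1,1) S=111.2550 payoff=0.0000 vs cont=1.3732 → 1.3732 [wait]  ⇒ S*(1)=-
t_0: node(0,0) S=102.9700 payoff=0.0000 vs cont=2.9021 → 2.9021 [wait]  ⇒ S*(0)=-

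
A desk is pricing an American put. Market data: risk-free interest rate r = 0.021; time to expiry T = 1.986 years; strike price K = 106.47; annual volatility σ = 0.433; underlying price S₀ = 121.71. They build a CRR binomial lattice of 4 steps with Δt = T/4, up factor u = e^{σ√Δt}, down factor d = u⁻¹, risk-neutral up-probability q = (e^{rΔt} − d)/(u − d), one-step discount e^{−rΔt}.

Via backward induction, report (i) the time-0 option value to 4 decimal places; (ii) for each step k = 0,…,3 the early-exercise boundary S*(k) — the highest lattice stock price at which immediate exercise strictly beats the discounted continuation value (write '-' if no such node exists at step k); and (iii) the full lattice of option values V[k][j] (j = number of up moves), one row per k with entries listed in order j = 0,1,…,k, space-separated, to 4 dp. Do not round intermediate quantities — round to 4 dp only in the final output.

Δt=0.49650  u=1.35677  d=0.73705  q=0.44122  discount=0.98963
step 4 (expiry): payoffs max(K−S,0) = 70.5524 40.3525 0.0000 0.0000 0.0000
step 3: (k=3,j=0): S=48.7317, (K−S)⁺=57.7383, hold=56.6339 ⇒ V=57.7383 exercise | (k=3,j=1): S=89.7060, (K−S)⁺=16.7640, hold=22.3142 ⇒ V=22.3142 continue | (k=3,j=2): S=165.1320, (K−S)⁺=0.0000, hold=0.0000 ⇒ V=0.0000 continue | (k=3,j=3): S=303.9771, (K−S)⁺=0.0000, hold=0.0000 ⇒ V=0.0000 continue  boundary S*=48.7317
step 2: (k=2,j=0): S=66.1175, (K−S)⁺=40.3525, hold=41.6716 ⇒ V=41.6716 continue | (k=2,j=1): S=121.7100, (K−S)⁺=0.0000, hold=12.3393 ⇒ V=12.3393 continue | (k=2,j=2): S=224.0454, (K−S)⁺=0.0000, hold=0.0000 ⇒ V=0.0000 continue  boundary S*=-
step 1: (k=1,j=0): S=89.7060, (K−S)⁺=16.7640, hold=28.4315 ⇒ V=28.4315 continue | (k=1,j=1): S=165.1320, (K−S)⁺=0.0000, hold=6.8234 ⇒ V=6.8234 continue  boundary S*=-
step 0: (k=0,j=0): S=121.7100, (K−S)⁺=0.0000, hold=18.7015 ⇒ V=18.7015 continue  boundary S*=-

price = 18.7015
boundary = - - - 48.7317
tree:
18.7015
28.4315 6.8234
41.6716 12.3393 0.0000
57.7383 22.3142 0.0000 0.0000
70.5524 40.3525 0.0000 0.0000 0.0000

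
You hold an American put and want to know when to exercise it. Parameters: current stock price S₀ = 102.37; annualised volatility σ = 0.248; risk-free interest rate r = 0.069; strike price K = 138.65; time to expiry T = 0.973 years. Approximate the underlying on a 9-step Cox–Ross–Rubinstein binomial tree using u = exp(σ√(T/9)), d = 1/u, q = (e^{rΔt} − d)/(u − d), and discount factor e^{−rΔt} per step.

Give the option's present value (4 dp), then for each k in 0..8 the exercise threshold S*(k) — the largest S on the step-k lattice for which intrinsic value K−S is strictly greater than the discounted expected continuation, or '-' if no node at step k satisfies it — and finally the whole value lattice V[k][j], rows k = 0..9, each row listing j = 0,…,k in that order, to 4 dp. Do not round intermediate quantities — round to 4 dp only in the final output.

Δt=0.10811, u=1.08496, d=0.92169, q=0.52549, disc=e^(-rΔt)=0.99257
k=9 terminal: V=max(K-S,0) → 89.5084 80.8035 70.5567 58.4948 44.2963 27.5827 7.9084 0.0000 0.0000 0.0000
k=8: j=0 S=53.3167 intr=85.3333 cont=84.3029 V=85.3333[EX]; j=1 S=62.7611 intr=75.8889 cont=74.8585 V=75.8889[EX]; j=2 S=73.8785 intr=64.7715 cont=63.7411 V=64.7715[EX]; j=3 S=86.9652 intr=51.6848 cont=50.6544 V=51.6848[EX]; j=4 S=102.3700 intr=36.2800 cont=35.2496 V=36.2800[EX]; j=5 S=120.5036 intr=18.1464 cont=17.1159 V=18.1464[EX]; j=6 S=141.8494 intr=0.0000 cont=3.7248 V=3.7248[hold]; j=7 S=166.9763 intr=0.0000 cont=0.0000 V=0.0000[hold]; j=8 S=196.5541 intr=0.0000 cont=0.0000 V=0.0000[hold]  S*(8)=120.5036
k=7: j=0 S=57.8465 intr=80.8035 cont=79.7731 V=80.8035[EX]; j=1 S=68.0933 intr=70.5567 cont=69.5263 V=70.5567[EX]; j=2 S=80.1552 intr=58.4948 cont=57.4644 V=58.4948[EX]; j=3 S=94.3537 intr=44.2963 cont=43.2658 V=44.2963[EX]; j=4 S=111.0673 intr=27.5827 cont=26.5522 V=27.5827[EX]; j=5 S=130.7416 intr=7.9084 cont=10.4895 V=10.4895[hold]; j=6 S=153.9009 intr=0.0000 cont=1.7543 V=1.7543[hold]; j=7 S=181.1626 intr=0.0000 cont=0.0000 V=0.0000[hold]  S*(7)=111.0673
k=6: j=0 S=62.7611 intr=75.8889 cont=74.8585 V=75.8889[EX]; j=1 S=73.8785 intr=64.7715 cont=63.7411 V=64.7715[EX]; j=2 S=86.9652 intr=51.6848 cont=50.6544 V=51.6848[EX]; j=3 S=102.3700 intr=36.2800 cont=35.2496 V=36.2800[EX]; j=4 S=120.5036 intr=18.1464 cont=18.4622 V=18.4622[hold]; j=5 S=141.8494 intr=0.0000 cont=5.8554 V=5.8554[hold]; j=6 S=166.9763 intr=0.0000 cont=0.8263 V=0.8263[hold]  S*(6)=102.3700
k=5: j=0 S=68.0933 intr=70.5567 cont=69.5263 V=70.5567[EX]; j=1 S=80.1552 intr=58.4948 cont=57.4644 V=58.4948[EX]; j=2 S=94.3537 intr=44.2963 cont=43.2658 V=44.2963[EX]; j=3 S=111.0673 intr=27.5827 cont=26.7169 V=27.5827[EX]; j=4 S=130.7416 intr=7.9084 cont=11.7495 V=11.7495[hold]; j=5 S=153.9009 intr=0.0000 cont=3.1888 V=3.1888[hold]  S*(5)=111.0673
k=4: j=0 S=73.8785 intr=64.7715 cont=63.7411 V=64.7715[EX]; j=1 S=86.9652 intr=51.6848 cont=50.6544 V=51.6848[EX]; j=2 S=102.3700 intr=36.2800 cont=35.2496 V=36.2800[EX]; j=3 S=120.5036 intr=18.1464 cont=19.1194 V=19.1194[hold]; j=4 S=141.8494 intr=0.0000 cont=7.1971 V=7.1971[hold]  S*(4)=102.3700
k=3: j=0 S=80.1552 intr=58.4948 cont=57.4644 V=58.4948[EX]; j=1 S=94.3537 intr=44.2963 cont=43.2658 V=44.2963[EX]; j=2 S=111.0673 intr=27.5827 cont=27.0597 V=27.5827[EX]; j=3 S=130.7416 intr=7.9084 cont=12.7589 V=12.7589[hold]  S*(3)=111.0673
k=2: j=0 S=86.9652 intr=51.6848 cont=50.6544 V=51.6848[EX]; j=1 S=102.3700 intr=36.2800 cont=35.2496 V=36.2800[EX]; j=2 S=120.5036 intr=18.1464 cont=19.6459 V=19.6459[hold]  S*(2)=102.3700
k=1: j=0 S=94.3537 intr=44.2963 cont=43.2658 V=44.2963[EX]; j=1 S=111.0673 intr=27.5827 cont=27.3343 V=27.5827[EX]  S*(1)=111.0673
k=0: j=0 S=102.3700 intr=36.2800 cont=35.2496 V=36.2800[EX]  S*(0)=102.3700

price = 36.2800
boundary = 102.3700 111.0673 102.3700 111.0673 102.3700 111.0673 102.3700 111.0673 120.5036
tree:
36.2800
44.2963 27.5827
51.6848 36.2800 19.6459
58.4948 44.2963 27.5827 12.7589
64.7715 51.6848 36.2800 19.1194 7.1971
70.5567 58.4948 44.2963 27.5827 11.7495 3.1888
75.8889 64.7715 51.6848 36.2800 18.4622 5.8554 0.8263
80.8035 70.5567 58.4948 44.2963 27.5827 10.4895 1.7543 0.0000
85.3333 75.8889 64.7715 51.6848 36.2800 18.1464 3.7248 0.0000 0.0000
89.5084 80.8035 70.5567 58.4948 44.2963 27.5827 7.9084 0.0000 0.0000 0.0000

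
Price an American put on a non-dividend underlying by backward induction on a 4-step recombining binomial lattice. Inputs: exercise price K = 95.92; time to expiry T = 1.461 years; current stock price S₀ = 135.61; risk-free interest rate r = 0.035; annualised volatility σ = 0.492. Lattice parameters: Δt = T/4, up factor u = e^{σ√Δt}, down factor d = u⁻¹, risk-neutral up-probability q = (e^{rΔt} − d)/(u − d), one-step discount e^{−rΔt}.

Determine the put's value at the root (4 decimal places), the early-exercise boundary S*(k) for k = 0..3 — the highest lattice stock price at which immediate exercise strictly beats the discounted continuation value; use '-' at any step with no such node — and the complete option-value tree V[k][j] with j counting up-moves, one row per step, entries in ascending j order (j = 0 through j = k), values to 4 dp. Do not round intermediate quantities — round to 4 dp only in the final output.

price = 11.0860
boundary = - - - 55.5759
tree:
11.0860
17.5507 3.4241
27.0910 6.2775 0.0000
40.3441 11.5088 0.0000 0.0000
54.6389 21.0994 0.0000 0.0000 0.0000

params: Δt=0.36525 u=1.34628 d=0.74279 q=0.44753 e^(-rΔt)=0.98730
t_4 payoffs: 54.6389 21.0994 0.0000 0.0000 0.0000
t_3: node(3,0) S=55.5759 payoff=40.3441 vs cont=39.1257 → 40.3441 [stop]  node(3,1) S=100.7295 payoff=0.0000 vs cont=11.5088 → 11.5088 [wait]  node(3,2) S=182.5689 payoff=0.0000 vs cont=0.0000 → 0.0000 [wait]  node(3,3) S=330.9003 payoff=0.0000 vs cont=0.0000 → 0.0000 [wait]  ⇒ S*(3)=55.5759
t_2: node(2,0) S=74.8206 payoff=21.0994 vs cont=27.0910 → 27.0910 [wait]  node(2,1) S=135.6100 payoff=0.0000 vs cont=6.2775 → 6.2775 [wait]  node(2,2) S=245.7888 payoff=0.0000 vs cont=0.0000 → 0.0000 [wait]  ⇒ S*(2)=-
t_1: node(1,0) S=100.7295 payoff=0.0000 vs cont=17.5507 → 17.5507 [wait]  node(1,1) S=182.5689 payoff=0.0000 vs cont=3.4241 → 3.4241 [wait]  ⇒ S*(1)=-
t_0: node(0,0) S=135.6100 payoff=0.0000 vs cont=11.0860 → 11.0860 [wait]  ⇒ S*(0)=-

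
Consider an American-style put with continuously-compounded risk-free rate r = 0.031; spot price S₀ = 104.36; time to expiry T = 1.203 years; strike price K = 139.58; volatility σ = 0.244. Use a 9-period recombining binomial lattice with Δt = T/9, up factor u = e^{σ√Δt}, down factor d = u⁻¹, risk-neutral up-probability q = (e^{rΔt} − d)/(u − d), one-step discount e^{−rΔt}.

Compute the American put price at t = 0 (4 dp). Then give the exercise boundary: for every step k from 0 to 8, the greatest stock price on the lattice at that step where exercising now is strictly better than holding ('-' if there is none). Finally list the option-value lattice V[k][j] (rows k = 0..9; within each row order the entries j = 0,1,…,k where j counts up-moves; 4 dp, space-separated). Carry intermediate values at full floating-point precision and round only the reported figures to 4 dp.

Δt=0.13367, u=1.09331, d=0.91466, q=0.50096, disc=e^(-rΔt)=0.99586
k=9 terminal: V=max(K-S,0) → 92.8223 83.6895 72.7729 59.7241 44.1265 25.4824 3.1967 0.0000 0.0000 0.0000
k=8: j=0 S=51.1205 intr=88.4595 cont=87.8823 V=88.4595[EX]; j=1 S=61.1055 intr=78.4745 cont=77.8974 V=78.4745[EX]; j=2 S=73.0407 intr=66.5393 cont=65.9622 V=66.5393[EX]; j=3 S=87.3071 intr=52.2729 cont=51.6958 V=52.2729[EX]; j=4 S=104.3600 intr=35.2200 cont=34.6428 V=35.2200[EX]; j=5 S=124.7437 intr=14.8363 cont=14.2591 V=14.8363[EX]; j=6 S=149.1088 intr=0.0000 cont=1.5887 V=1.5887[hold]; j=7 S=178.2330 intr=0.0000 cont=0.0000 V=0.0000[hold]; j=8 S=213.0457 intr=0.0000 cont=0.0000 V=0.0000[hold]  S*(8)=124.7437
k=7: j=0 S=55.8905 intr=83.6895 cont=83.1124 V=83.6895[EX]; j=1 S=66.8071 intr=72.7729 cont=72.1958 V=72.7729[EX]; j=2 S=79.8559 intr=59.7241 cont=59.1469 V=59.7241[EX]; j=3 S=95.4535 intr=44.1265 cont=43.5493 V=44.1265[EX]; j=4 S=114.0976 intr=25.4824 cont=24.9053 V=25.4824[EX]; j=5 S=136.3833 intr=3.1967 cont=8.1659 V=8.1659[hold]; j=6 S=163.0218 intr=0.0000 cont=0.7896 V=0.7896[hold]; j=7 S=194.8634 intr=0.0000 cont=0.0000 V=0.0000[hold]  S*(7)=114.0976
k=6: j=0 S=61.1055 intr=78.4745 cont=77.8974 V=78.4745[EX]; j=1 S=73.0407 intr=66.5393 cont=65.9622 V=66.5393[EX]; j=2 S=87.3071 intr=52.2729 cont=51.6958 V=52.2729[EX]; j=3 S=104.3600 intr=35.2200 cont=34.6428 V=35.2200[EX]; j=4 S=124.7437 intr=14.8363 cont=16.7381 V=16.7381[hold]; j=5 S=149.1088 intr=0.0000 cont=4.4522 V=4.4522[hold]; j=6 S=178.2330 intr=0.0000 cont=0.3924 V=0.3924[hold]  S*(6)=104.3600
k=5: j=0 S=66.8071 intr=72.7729 cont=72.1958 V=72.7729[EX]; j=1 S=79.8559 intr=59.7241 cont=59.1469 V=59.7241[EX]; j=2 S=95.4535 intr=44.1265 cont=43.5493 V=44.1265[EX]; j=3 S=114.0976 intr=25.4824 cont=25.8541 V=25.8541[hold]; j=4 S=136.3833 intr=3.1967 cont=10.5397 V=10.5397[hold]; j=5 S=163.0218 intr=0.0000 cont=2.4084 V=2.4084[hold]  S*(5)=95.4535
k=4: j=0 S=73.0407 intr=66.5393 cont=65.9622 V=66.5393[EX]; j=1 S=87.3071 intr=52.2729 cont=51.6958 V=52.2729[EX]; j=2 S=104.3600 intr=35.2200 cont=34.8282 V=35.2200[EX]; j=3 S=124.7437 intr=14.8363 cont=18.1071 V=18.1071[hold]; j=4 S=149.1088 intr=0.0000 cont=6.4396 V=6.4396[hold]  S*(4)=104.3600
k=3: j=0 S=79.8559 intr=59.7241 cont=59.1469 V=59.7241[EX]; j=1 S=95.4535 intr=44.1265 cont=43.5493 V=44.1265[EX]; j=2 S=114.0976 intr=25.4824 cont=26.5370 V=26.5370[hold]; j=3 S=136.3833 intr=3.1967 cont=12.2115 V=12.2115[hold]  S*(3)=95.4535
k=2: j=0 S=87.3071 intr=52.2729 cont=51.6958 V=52.2729[EX]; j=1 S=104.3600 intr=35.2200 cont=35.1689 V=35.2200[EX]; j=2 S=124.7437 intr=14.8363 cont=19.2805 V=19.2805[hold]  S*(2)=104.3600
k=1: j=0 S=95.4535 intr=44.1265 cont=43.5493 V=44.1265[EX]; j=1 S=114.0976 intr=25.4824 cont=27.1224 V=27.1224[hold]  S*(1)=95.4535
k=0: j=0 S=104.3600 intr=35.2200 cont=35.4610 V=35.4610[hold]  S*(0)=-

price = 35.4610
boundary = - 95.4535 104.3600 95.4535 104.3600 95.4535 104.3600 114.0976 124.7437
tree:
35.4610
44.1265 27.1224
52.2729 35.2200 19.2805
59.7241 44.1265 26.5370 12.2115
66.5393 52.2729 35.2200 18.1071 6.4396
72.7729 59.7241 44.1265 25.8541 10.5397 2.4084
78.4745 66.5393 52.2729 35.2200 16.7381 4.4522 0.3924
83.6895 72.7729 59.7241 44.1265 25.4824 8.1659 0.7896 0.0000
88.4595 78.4745 66.5393 52.2729 35.2200 14.8363 1.5887 0.0000 0.0000
92.8223 83.6895 72.7729 59.7241 44.1265 25.4824 3.1967 0.0000 0.0000 0.0000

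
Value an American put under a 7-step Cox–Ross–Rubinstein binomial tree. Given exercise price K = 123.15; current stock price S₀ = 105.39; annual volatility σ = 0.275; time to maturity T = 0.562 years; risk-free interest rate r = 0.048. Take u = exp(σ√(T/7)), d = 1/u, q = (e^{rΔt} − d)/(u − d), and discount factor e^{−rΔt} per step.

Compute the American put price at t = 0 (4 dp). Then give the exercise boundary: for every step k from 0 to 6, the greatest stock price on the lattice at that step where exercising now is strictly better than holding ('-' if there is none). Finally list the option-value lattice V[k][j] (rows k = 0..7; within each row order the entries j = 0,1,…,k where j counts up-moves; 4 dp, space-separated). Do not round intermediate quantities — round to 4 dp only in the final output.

price = 19.3623
boundary = - - 90.1817 97.4897 90.1817 97.4897 105.3900
tree:
19.3623
25.7225 13.2829
32.9683 18.8248 7.9585
39.7285 25.6603 12.2760 3.7919
45.9819 32.9683 18.2023 6.5674 1.1035
51.7666 39.7285 25.6603 11.0394 2.2391 0.0000
57.1177 45.9819 32.9683 17.7600 4.5435 0.0000 0.0000
62.0676 51.7666 39.7285 25.6603 9.2195 0.0000 0.0000 0.0000

Δt=0.08029, u=1.08104, d=0.92504, q=0.50528, disc=e^(-rΔt)=0.99615
k=7 terminal: V=max(K-S,0) → 62.0676 51.7666 39.7285 25.6603 9.2195 0.0000 0.0000 0.0000
k=6: j=0 S=66.0323 intr=57.1177 cont=56.6440 V=57.1177[EX]; j=1 S=77.1681 intr=45.9819 cont=45.5083 V=45.9819[EX]; j=2 S=90.1817 intr=32.9683 cont=32.4946 V=32.9683[EX]; j=3 S=105.3900 intr=17.7600 cont=17.2863 V=17.7600[EX]; j=4 S=123.1630 intr=0.0000 cont=4.5435 V=4.5435[hold]; j=5 S=143.9333 intr=0.0000 cont=0.0000 V=0.0000[hold]; j=6 S=168.2062 intr=0.0000 cont=0.0000 V=0.0000[hold]  S*(6)=105.3900
k=5: j=0 S=71.3834 intr=51.7666 cont=51.2929 V=51.7666[EX]; j=1 S=83.4215 intr=39.7285 cont=39.2548 V=39.7285[EX]; j=2 S=97.4897 intr=25.6603 cont=25.1866 V=25.6603[EX]; j=3 S=113.9305 intr=9.2195 cont=11.0394 V=11.0394[hold]; j=4 S=133.1437 intr=0.0000 cont=2.2391 V=2.2391[hold]; j=5 S=155.5972 intr=0.0000 cont=0.0000 V=0.0000[hold]  S*(5)=97.4897
k=4: j=0 S=77.1681 intr=45.9819 cont=45.5083 V=45.9819[EX]; j=1 S=90.1817 intr=32.9683 cont=32.4946 V=32.9683[EX]; j=2 S=105.3900 intr=17.7600 cont=18.2023 V=18.2023[hold]; j=3 S=123.1630 intr=0.0000 cont=6.5674 V=6.5674[hold]; j=4 S=143.9333 intr=0.0000 cont=1.1035 V=1.1035[hold]  S*(4)=90.1817
k=3: j=0 S=83.4215 intr=39.7285 cont=39.2548 V=39.7285[EX]; j=1 S=97.4897 intr=25.6603 cont=25.4092 V=25.6603[EX]; j=2 S=113.9305 intr=9.2195 cont=12.2760 V=12.2760[hold]; j=3 S=133.1437 intr=0.0000 cont=3.7919 V=3.7919[hold]  S*(3)=97.4897
k=2: j=0 S=90.1817 intr=32.9683 cont=32.4946 V=32.9683[EX]; j=1 S=105.3900 intr=17.7600 cont=18.8248 V=18.8248[hold]; j=2 S=123.1630 intr=0.0000 cont=7.9585 V=7.9585[hold]  S*(2)=90.1817
k=1: j=0 S=97.4897 intr=25.6603 cont=25.7225 V=25.7225[hold]; j=1 S=113.9305 intr=9.2195 cont=13.2829 V=13.2829[hold]  S*(1)=-
k=0: j=0 S=105.3900 intr=17.7600 cont=19.3623 V=19.3623[hold]  S*(0)=-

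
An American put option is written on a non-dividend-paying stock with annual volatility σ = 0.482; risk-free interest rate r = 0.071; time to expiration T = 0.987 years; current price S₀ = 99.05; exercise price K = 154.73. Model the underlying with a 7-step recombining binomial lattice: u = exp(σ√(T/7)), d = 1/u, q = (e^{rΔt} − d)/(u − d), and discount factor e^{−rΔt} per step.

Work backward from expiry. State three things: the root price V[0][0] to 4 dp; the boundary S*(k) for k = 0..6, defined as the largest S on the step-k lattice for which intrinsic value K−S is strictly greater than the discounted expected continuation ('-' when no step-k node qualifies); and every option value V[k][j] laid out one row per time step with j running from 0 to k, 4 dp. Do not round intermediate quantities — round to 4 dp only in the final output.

price = 56.8510
boundary = - 82.6516 68.9680 82.6516 99.0500 82.6516 99.0500
tree:
56.8510
72.0784 41.7058
85.7620 55.9522 27.2968
97.1801 72.0784 39.8241 14.4309
106.7079 85.7620 55.6800 23.6498 4.8449
114.6583 97.1801 72.0784 37.3440 9.4566 0.0000
121.2924 106.7079 85.7620 55.6800 18.4581 0.0000 0.0000
126.8283 114.6583 97.1801 72.0784 36.0281 0.0000 0.0000 0.0000

Δt=0.14100, u=1.19840, d=0.83444, q=0.48252, disc=e^(-rΔt)=0.99004
k=7 terminal: V=max(K-S,0) → 126.8283 114.6583 97.1801 72.0784 36.0281 0.0000 0.0000 0.0000
k=6: j=0 S=33.4376 intr=121.2924 cont=119.7512 V=121.2924[EX]; j=1 S=48.0221 intr=106.7079 cont=105.1666 V=106.7079[EX]; j=2 S=68.9680 intr=85.7620 cont=84.2207 V=85.7620[EX]; j=3 S=99.0500 intr=55.6800 cont=54.1387 V=55.6800[EX]; j=4 S=142.2529 intr=12.4771 cont=18.4581 V=18.4581[hold]; j=5 S=204.2997 intr=0.0000 cont=0.0000 V=0.0000[hold]; j=6 S=293.4097 intr=0.0000 cont=0.0000 V=0.0000[hold]  S*(6)=99.0500
k=5: j=0 S=40.0717 intr=114.6583 cont=113.1170 V=114.6583[EX]; j=1 S=57.5499 intr=97.1801 cont=95.6388 V=97.1801[EX]; j=2 S=82.6516 intr=72.0784 cont=70.5371 V=72.0784[EX]; j=3 S=118.7019 intr=36.0281 cont=37.3440 V=37.3440[hold]; j=4 S=170.4765 intr=0.0000 cont=9.4566 V=9.4566[hold]; j=5 S=244.8336 intr=0.0000 cont=0.0000 V=0.0000[hold]  S*(5)=82.6516
k=4: j=0 S=48.0221 intr=106.7079 cont=105.1666 V=106.7079[EX]; j=1 S=68.9680 intr=85.7620 cont=84.2207 V=85.7620[EX]; j=2 S=99.0500 intr=55.6800 cont=54.7674 V=55.6800[EX]; j=3 S=142.2529 intr=12.4771 cont=23.6498 V=23.6498[hold]; j=4 S=204.2997 intr=0.0000 cont=4.8449 V=4.8449[hold]  S*(4)=99.0500
k=3: j=0 S=57.5499 intr=97.1801 cont=95.6388 V=97.1801[EX]; j=1 S=82.6516 intr=72.0784 cont=70.5371 V=72.0784[EX]; j=2 S=118.7019 intr=36.0281 cont=39.8241 V=39.8241[hold]; j=3 S=170.4765 intr=0.0000 cont=14.4309 V=14.4309[hold]  S*(3)=82.6516
k=2: j=0 S=68.9680 intr=85.7620 cont=84.2207 V=85.7620[EX]; j=1 S=99.0500 intr=55.6800 cont=55.9522 V=55.9522[hold]; j=2 S=142.2529 intr=12.4771 cont=27.2968 V=27.2968[hold]  S*(2)=68.9680
k=1: j=0 S=82.6516 intr=72.0784 cont=70.6672 V=72.0784[EX]; j=1 S=118.7019 intr=36.0281 cont=41.7058 V=41.7058[hold]  S*(1)=82.6516
k=0: j=0 S=99.0500 intr=55.6800 cont=56.8510 V=56.8510[hold]  S*(0)=-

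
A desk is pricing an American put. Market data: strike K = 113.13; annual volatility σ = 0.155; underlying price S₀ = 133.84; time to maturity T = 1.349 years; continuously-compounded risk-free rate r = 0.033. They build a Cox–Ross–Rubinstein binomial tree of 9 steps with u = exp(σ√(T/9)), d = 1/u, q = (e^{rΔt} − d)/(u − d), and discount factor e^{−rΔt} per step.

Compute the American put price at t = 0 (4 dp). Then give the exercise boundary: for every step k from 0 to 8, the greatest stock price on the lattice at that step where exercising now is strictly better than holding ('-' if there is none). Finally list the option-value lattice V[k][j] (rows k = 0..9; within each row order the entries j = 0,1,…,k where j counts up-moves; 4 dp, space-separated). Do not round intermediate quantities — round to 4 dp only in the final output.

params: Δt=0.14989 u=1.06185 d=0.94176 q=0.52629 e^(-rΔt)=0.99507
t_9 payoffs: 35.1413 25.1964 13.9834 1.3405 0.0000 0.0000 0.0000 0.0000 0.0000 0.0000
t_8: node(8,0) S=82.8120 payoff=30.3180 vs cont=29.7598 → 30.3180 [stop]  node(8,1) S=93.3720 payoff=19.7580 vs cont=19.1998 → 19.7580 [stop]  node(8,2) S=105.2785 payoff=7.8515 vs cont=7.2933 → 7.8515 [stop]  node(8,3) S=118.7033 payoff=0.0000 vs cont=0.6318 → 0.6318 [wait]  node(8,4) S=133.8400 payoff=0.0000 vs cont=0.0000 → 0.0000 [wait]  node(8,5) S=150.9069 payoff=0.0000 vs cont=0.0000 → 0.0000 [wait]  node(8,6) S=170.1501 payoff=0.0000 vs cont=0.0000 → 0.0000 [wait]  node(8,7) S=191.8472 payoff=0.0000 vs cont=0.0000 → 0.0000 [wait]  node(8,8) S=216.3110 payoff=0.0000 vs cont=0.0000 → 0.0000 [wait]  ⇒ S*(8)=105.2785
t_7: node(7,0) S=87.9336 payoff=25.1964 vs cont=24.6382 → 25.1964 [stop]  node(7,1) S=99.1466 payoff=13.9834 vs cont=13.4252 → 13.9834 [stop]  node(7,2) S=111.7895 payoff=1.3405 vs cont=4.0319 → 4.0319 [wait]  node(7,3) S=126.0446 payoff=0.0000 vs cont=0.2978 → 0.2978 [wait]  node(7,4) S=142.1175 payoff=0.0000 vs cont=0.0000 → 0.0000 [wait]  node(7,5) S=160.2399 payoff=0.0000 vs cont=0.0000 → 0.0000 [wait]  node(7,6) S=180.6732 payoff=0.0000 vs cont=0.0000 → 0.0000 [wait]  node(7,7) S=203.7122 payoff=0.0000 vs cont=0.0000 → 0.0000 [wait]  ⇒ S*(7)=99.1466
t_6: node(6,0) S=93.3720 payoff=19.7580 vs cont=19.1998 → 19.7580 [stop]  node(6,1) S=105.2785 payoff=7.8515 vs cont=8.7028 → 8.7028 [wait]  node(6,2) S=118.7033 payoff=0.0000 vs cont=2.0565 → 2.0565 [wait]  node(6,3) S=133.8400 payoff=0.0000 vs cont=0.1404 → 0.1404 [wait]  node(6,4) S=150.9069 payoff=0.0000 vs cont=0.0000 → 0.0000 [wait]  node(6,5) S=170.1501 payoff=0.0000 vs cont=0.0000 → 0.0000 [wait]  node(6,6) S=191.8472 payoff=0.0000 vs cont=0.0000 → 0.0000 [wait]  ⇒ S*(6)=93.3720
t_5: node(5,0) S=99.1466 payoff=13.9834 vs cont=13.8710 → 13.9834 [stop]  node(5,1) S=111.7895 payoff=1.3405 vs cont=5.1792 → 5.1792 [wait]  node(5,2) S=126.0446 payoff=0.0000 vs cont=1.0429 → 1.0429 [wait]  node(5,3) S=142.1175 payoff=0.0000 vs cont=0.0662 → 0.0662 [wait]  node(5,4) S=160.2399 payoff=0.0000 vs cont=0.0000 → 0.0000 [wait]  node(5,5) S=180.6732 payoff=0.0000 vs cont=0.0000 → 0.0000 [wait]  ⇒ S*(5)=99.1466
t_4: node(4,0) S=105.2785 payoff=7.8515 vs cont=9.3037 → 9.3037 [wait]  node(4,1) S=118.7033 payoff=0.0000 vs cont=2.9875 → 2.9875 [wait]  node(4,2) S=133.8400 payoff=0.0000 vs cont=0.5262 → 0.5262 [wait]  node(4,3) S=150.9069 payoff=0.0000 vs cont=0.0312 → 0.0312 [wait]  node(4,4) S=170.1501 payoff=0.0000 vs cont=0.0000 → 0.0000 [wait]  ⇒ S*(4)=-
t_3: node(3,0) S=111.7895 payoff=1.3405 vs cont=5.9500 → 5.9500 [wait]  node(3,1) S=126.0446 payoff=0.0000 vs cont=1.6838 → 1.6838 [wait]  node(3,2) S=142.1175 payoff=0.0000 vs cont=0.2644 → 0.2644 [wait]  node(3,3) S=160.2399 payoff=0.0000 vs cont=0.0147 → 0.0147 [wait]  ⇒ S*(3)=-
t_2: node(2,0) S=118.7033 payoff=0.0000 vs cont=3.6864 → 3.6864 [wait]  node(2,1) S=133.8400 payoff=0.0000 vs cont=0.9321 → 0.9321 [wait]  node(2,2) S=150.9069 payoff=0.0000 vs cont=0.1323 → 0.1323 [wait]  ⇒ S*(2)=-
t_1: node(1,0) S=126.0446 payoff=0.0000 vs cont=2.2258 → 2.2258 [wait]  node(1,1) S=142.1175 payoff=0.0000 vs cont=0.5087 → 0.5087 [wait]  ⇒ S*(1)=-
t_0: node(0,0) S=133.8400 payoff=0.0000 vs cont=1.3156 → 1.3156 [wait]  ⇒ S*(0)=-

price = 1.3156
boundary = - - - - - 99.1466 93.3720 99.1466 105.2785
tree:
1.3156
2.2258 0.5087
3.6864 0.9321 0.1323
5.9500 1.6838 0.2644 0.0147
9.3037 2.9875 0.5262 0.0312 0.0000
13.9834 5.1792 1.0429 0.0662 0.0000 0.0000
19.7580 8.7028 2.0565 0.1404 0.0000 0.0000 0.0000
25.1964 13.9834 4.0319 0.2978 0.0000 0.0000 0.0000 0.0000
30.3180 19.7580 7.8515 0.6318 0.0000 0.0000 0.0000 0.0000 0.0000
35.1413 25.1964 13.9834 1.3405 0.0000 0.0000 0.0000 0.0000 0.0000 0.0000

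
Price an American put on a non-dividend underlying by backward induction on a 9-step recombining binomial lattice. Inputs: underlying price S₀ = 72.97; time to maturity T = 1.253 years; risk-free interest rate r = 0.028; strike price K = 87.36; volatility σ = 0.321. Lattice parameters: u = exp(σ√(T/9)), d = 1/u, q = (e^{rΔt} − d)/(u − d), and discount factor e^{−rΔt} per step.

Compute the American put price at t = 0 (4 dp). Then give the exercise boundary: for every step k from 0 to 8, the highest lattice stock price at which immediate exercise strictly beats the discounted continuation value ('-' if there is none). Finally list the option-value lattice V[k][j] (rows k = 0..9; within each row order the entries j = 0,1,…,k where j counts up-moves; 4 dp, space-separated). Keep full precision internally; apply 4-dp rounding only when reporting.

price = 18.5837
boundary = - - - 50.9441 57.4263 50.9441 57.4263 64.7333 72.9700
tree:
18.5837
23.9632 13.0517
30.0031 17.7769 8.1662
36.4159 23.4716 11.9055 4.2827
42.1664 29.9337 16.8355 6.7947 1.6641
47.2678 36.4159 22.9490 10.5142 2.9212 0.3499
51.7933 42.1664 29.9337 15.7568 5.0619 0.6838 0.0000
55.8080 47.2678 36.4159 22.6267 8.6280 1.3364 0.0000 0.0000
59.3695 51.7933 42.1664 29.9337 14.3900 2.6120 0.0000 0.0000 0.0000
62.5291 55.8080 47.2678 36.4159 22.6267 5.1052 0.0000 0.0000 0.0000 0.0000

Δt=0.13922  u=1.12724  d=0.88712  q=0.48636  discount=0.99611
step 9 (expiry): payoffs max(K−S,0) = 62.5291 55.8080 47.2678 36.4159 22.6267 5.1052 0.0000 0.0000 0.0000 0.0000
step 8: (k=8,j=0): S=27.9905, (K−S)⁺=59.3695, hold=59.0297 ⇒ V=59.3695 exercise | (k=8,j=1): S=35.5667, (K−S)⁺=51.7933, hold=51.4534 ⇒ V=51.7933 exercise | (k=8,j=2): S=45.1936, (K−S)⁺=42.1664, hold=41.8265 ⇒ V=42.1664 exercise | (k=8,j=3): S=57.4263, (K−S)⁺=29.9337, hold=29.5938 ⇒ V=29.9337 exercise | (k=8,j=4): S=72.9700, (K−S)⁺=14.3900, hold=14.0501 ⇒ V=14.3900 exercise | (k=8,j=5): S=92.7210, (K−S)⁺=0.0000, hold=2.6120 ⇒ V=2.6120 continue | (k=8,j=6): S=117.8180, (K−S)⁺=0.0000, hold=0.0000 ⇒ V=0.0000 continue | (k=8,j=7): S=149.7080, (K−S)⁺=0.0000, hold=0.0000 ⇒ V=0.0000 continue | (k=8,j=8): S=190.2299, (K−S)⁺=0.0000, hold=0.0000 ⇒ V=0.0000 continue  boundary S*=72.9700
step 7: (k=7,j=0): S=31.5520, (K−S)⁺=55.8080, hold=55.4681 ⇒ V=55.8080 exercise | (k=7,j=1): S=40.0922, (K−S)⁺=47.2678, hold=46.9279 ⇒ V=47.2678 exercise | (k=7,j=2): S=50.9441, (K−S)⁺=36.4159, hold=36.0760 ⇒ V=36.4159 exercise | (k=7,j=3): S=64.7333, (K−S)⁺=22.6267, hold=22.2868 ⇒ V=22.6267 exercise | (k=7,j=4): S=82.2548, (K−S)⁺=5.1052, hold=8.6280 ⇒ V=8.6280 continue | (k=7,j=5): S=104.5189, (K−S)⁺=0.0000, hold=1.3364 ⇒ V=1.3364 continue | (k=7,j=6): S=132.8093, (K−S)⁺=0.0000, hold=0.0000 ⇒ V=0.0000 continue | (k=7,j=7): S=168.7571, (K−S)⁺=0.0000, hold=0.0000 ⇒ V=0.0000 continue  boundary S*=64.7333
step 6: (k=6,j=0): S=35.5667, (K−S)⁺=51.7933, hold=51.4534 ⇒ V=51.7933 exercise | (k=6,j=1): S=45.1936, (K−S)⁺=42.1664, hold=41.8265 ⇒ V=42.1664 exercise | (k=6,j=2): S=57.4263, (K−S)⁺=29.9337, hold=29.5938 ⇒ V=29.9337 exercise | (k=6,j=3): S=72.9700, (K−S)⁺=14.3900, hold=15.7568 ⇒ V=15.7568 continue | (k=6,j=4): S=92.7210, (K−S)⁺=0.0000, hold=5.0619 ⇒ V=5.0619 continue | (k=6,j=5): S=117.8180, (K−S)⁺=0.0000, hold=0.6838 ⇒ V=0.6838 continue | (k=6,j=6): S=149.7080, (K−S)⁺=0.0000, hold=0.0000 ⇒ V=0.0000 continue  boundary S*=57.4263
step 5: (k=5,j=0): S=40.0922, (K−S)⁺=47.2678, hold=46.9279 ⇒ V=47.2678 exercise | (k=5,j=1): S=50.9441, (K−S)⁺=36.4159, hold=36.0760 ⇒ V=36.4159 exercise | (k=5,j=2): S=64.7333, (K−S)⁺=22.6267, hold=22.9490 ⇒ V=22.9490 continue | (k=5,j=3): S=82.2548, (K−S)⁺=5.1052, hold=10.5142 ⇒ V=10.5142 continue | (k=5,j=4): S=104.5189, (K−S)⁺=0.0000, hold=2.9212 ⇒ V=2.9212 continue | (k=5,j=5): S=132.8093, (K−S)⁺=0.0000, hold=0.3499 ⇒ V=0.3499 continue  boundary S*=50.9441
step 4: (k=4,j=0): S=45.1936, (K−S)⁺=42.1664, hold=41.8265 ⇒ V=42.1664 exercise | (k=4,j=1): S=57.4263, (K−S)⁺=29.9337, hold=29.7500 ⇒ V=29.9337 exercise | (k=4,j=2): S=72.9700, (K−S)⁺=14.3900, hold=16.8355 ⇒ V=16.8355 continue | (k=4,j=3): S=92.7210, (K−S)⁺=0.0000, hold=6.7947 ⇒ V=6.7947 continue | (k=4,j=4): S=117.8180, (K−S)⁺=0.0000, hold=1.6641 ⇒ V=1.6641 continue  boundary S*=57.4263
step 3: (k=3,j=0): S=50.9441, (K−S)⁺=36.4159, hold=36.0760 ⇒ V=36.4159 exercise | (k=3,j=1): S=64.7333, (K−S)⁺=22.6267, hold=23.4716 ⇒ V=23.4716 continue | (k=3,j=2): S=82.2548, (K−S)⁺=5.1052, hold=11.9055 ⇒ V=11.9055 continue | (k=3,j=3): S=104.5189, (K−S)⁺=0.0000, hold=4.2827 ⇒ V=4.2827 continue  boundary S*=50.9441
step 2: (k=2,j=0): S=57.4263, (K−S)⁺=29.9337, hold=30.0031 ⇒ V=30.0031 continue | (k=2,j=1): S=72.9700, (K−S)⁺=14.3900, hold=17.7769 ⇒ V=17.7769 continue | (k=2,j=2): S=92.7210, (K−S)⁺=0.0000, hold=8.1662 ⇒ V=8.1662 continue  boundary S*=-
step 1: (k=1,j=0): S=64.7333, (K−S)⁺=22.6267, hold=23.9632 ⇒ V=23.9632 continue | (k=1,j=1): S=82.2548, (K−S)⁺=5.1052, hold=13.0517 ⇒ V=13.0517 continue  boundary S*=-
step 0: (k=0,j=0): S=72.9700, (K−S)⁺=14.3900, hold=18.5837 ⇒ V=18.5837 continue  boundary S*=-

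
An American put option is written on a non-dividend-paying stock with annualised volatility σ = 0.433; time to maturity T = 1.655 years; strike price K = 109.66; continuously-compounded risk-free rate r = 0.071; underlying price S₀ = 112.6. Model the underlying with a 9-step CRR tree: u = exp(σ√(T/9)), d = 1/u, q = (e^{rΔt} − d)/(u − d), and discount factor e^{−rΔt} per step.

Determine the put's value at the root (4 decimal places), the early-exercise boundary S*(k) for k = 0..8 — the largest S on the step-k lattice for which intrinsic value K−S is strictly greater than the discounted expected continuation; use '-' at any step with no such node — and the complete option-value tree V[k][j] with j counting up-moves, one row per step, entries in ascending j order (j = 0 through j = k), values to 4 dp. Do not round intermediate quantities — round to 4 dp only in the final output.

Δt=0.18389, u=1.20404, d=0.83054, q=0.48890, disc=e^(-rΔt)=0.98703
k=9 terminal: V=max(K-S,0) → 88.4871 78.9656 65.1622 45.1512 16.1413 0.0000 0.0000 0.0000 0.0000 0.0000
k=8: j=0 S=25.4929 intr=84.1671 cont=82.7447 V=84.1671[EX]; j=1 S=36.9572 intr=72.7028 cont=71.2804 V=72.7028[EX]; j=2 S=53.5771 intr=56.0829 cont=54.6605 V=56.0829[EX]; j=3 S=77.6709 intr=31.9891 cont=30.5666 V=31.9891[EX]; j=4 S=112.6000 intr=0.0000 cont=8.1428 V=8.1428[hold]; j=5 S=163.2368 intr=0.0000 cont=0.0000 V=0.0000[hold]; j=6 S=236.6453 intr=0.0000 cont=0.0000 V=0.0000[hold]; j=7 S=343.0661 intr=0.0000 cont=0.0000 V=0.0000[hold]; j=8 S=497.3448 intr=0.0000 cont=0.0000 V=0.0000[hold]  S*(8)=77.6709
k=7: j=0 S=30.6944 intr=78.9656 cont=77.5432 V=78.9656[EX]; j=1 S=44.4978 intr=65.1622 cont=63.7397 V=65.1622[EX]; j=2 S=64.5088 intr=45.1512 cont=43.7288 V=45.1512[EX]; j=3 S=93.5187 intr=16.1413 cont=20.0670 V=20.0670[hold]; j=4 S=135.5746 intr=0.0000 cont=4.1078 V=4.1078[hold]; j=5 S=196.5432 intr=0.0000 cont=0.0000 V=0.0000[hold]; j=6 S=284.9298 intr=0.0000 cont=0.0000 V=0.0000[hold]; j=7 S=413.0643 intr=0.0000 cont=0.0000 V=0.0000[hold]  S*(7)=64.5088
k=6: j=0 S=36.9572 intr=72.7028 cont=71.2804 V=72.7028[EX]; j=1 S=53.5771 intr=56.0829 cont=54.6605 V=56.0829[EX]; j=2 S=77.6709 intr=31.9891 cont=32.4610 V=32.4610[hold]; j=3 S=112.6000 intr=0.0000 cont=12.1055 V=12.1055[hold]; j=4 S=163.2368 intr=0.0000 cont=2.0723 V=2.0723[hold]; j=5 S=236.6453 intr=0.0000 cont=0.0000 V=0.0000[hold]; j=6 S=343.0661 intr=0.0000 cont=0.0000 V=0.0000[hold]  S*(6)=53.5771
k=5: j=0 S=44.4978 intr=65.1622 cont=63.7397 V=65.1622[EX]; j=1 S=64.5088 intr=45.1512 cont=43.9565 V=45.1512[EX]; j=2 S=93.5187 intr=16.1413 cont=22.2172 V=22.2172[hold]; j=3 S=135.5746 intr=0.0000 cont=7.1069 V=7.1069[hold]; j=4 S=196.5432 intr=0.0000 cont=1.0454 V=1.0454[hold]; j=5 S=284.9298 intr=0.0000 cont=0.0000 V=0.0000[hold]  S*(5)=64.5088
k=4: j=0 S=53.5771 intr=56.0829 cont=54.6605 V=56.0829[EX]; j=1 S=77.6709 intr=31.9891 cont=33.4986 V=33.4986[hold]; j=2 S=112.6000 intr=0.0000 cont=14.6374 V=14.6374[hold]; j=3 S=163.2368 intr=0.0000 cont=4.0897 V=4.0897[hold]; j=4 S=236.6453 intr=0.0000 cont=0.5274 V=0.5274[hold]  S*(4)=53.5771
k=3: j=0 S=64.5088 intr=45.1512 cont=44.4573 V=45.1512[EX]; j=1 S=93.5187 intr=16.1413 cont=23.9625 V=23.9625[hold]; j=2 S=135.5746 intr=0.0000 cont=9.3577 V=9.3577[hold]; j=3 S=196.5432 intr=0.0000 cont=2.3176 V=2.3176[hold]  S*(3)=64.5088
k=2: j=0 S=77.6709 intr=31.9891 cont=34.3408 V=34.3408[hold]; j=1 S=112.6000 intr=0.0000 cont=16.6040 V=16.6040[hold]; j=2 S=163.2368 intr=0.0000 cont=5.8391 V=5.8391[hold]  S*(2)=-
k=1: j=0 S=93.5187 intr=16.1413 cont=25.3364 V=25.3364[hold]; j=1 S=135.5746 intr=0.0000 cont=11.1940 V=11.1940[hold]  S*(1)=-
k=0: j=0 S=112.6000 intr=0.0000 cont=18.1832 V=18.1832[hold]  S*(0)=-

price = 18.1832
boundary = - - - 64.5088 53.5771 64.5088 53.5771 64.5088 77.6709
tree:
18.1832
25.3364 11.1940
34.3408 16.6040 5.8391
45.1512 23.9625 9.3577 2.3176
56.0829 33.4986 14.6374 4.0897 0.5274
65.1622 45.1512 22.2172 7.1069 1.0454 0.0000
72.7028 56.0829 32.4610 12.1055 2.0723 0.0000 0.0000
78.9656 65.1622 45.1512 20.0670 4.1078 0.0000 0.0000 0.0000
84.1671 72.7028 56.0829 31.9891 8.1428 0.0000 0.0000 0.0000 0.0000
88.4871 78.9656 65.1622 45.1512 16.1413 0.0000 0.0000 0.0000 0.0000 0.0000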